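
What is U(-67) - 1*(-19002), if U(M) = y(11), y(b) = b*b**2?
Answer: 20333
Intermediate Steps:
y(b) = b**3
U(M) = 1331 (U(M) = 11**3 = 1331)
U(-67) - 1*(-19002) = 1331 - 1*(-19002) = 1331 + 19002 = 20333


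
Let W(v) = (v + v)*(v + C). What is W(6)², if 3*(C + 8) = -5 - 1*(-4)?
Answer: 784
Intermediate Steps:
C = -25/3 (C = -8 + (-5 - 1*(-4))/3 = -8 + (-5 + 4)/3 = -8 + (⅓)*(-1) = -8 - ⅓ = -25/3 ≈ -8.3333)
W(v) = 2*v*(-25/3 + v) (W(v) = (v + v)*(v - 25/3) = (2*v)*(-25/3 + v) = 2*v*(-25/3 + v))
W(6)² = ((⅔)*6*(-25 + 3*6))² = ((⅔)*6*(-25 + 18))² = ((⅔)*6*(-7))² = (-28)² = 784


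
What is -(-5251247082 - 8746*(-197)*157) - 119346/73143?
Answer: 121435471832506/24381 ≈ 4.9807e+9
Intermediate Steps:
-(-5251247082 - 8746*(-197)*157) - 119346/73143 = -(-5251247082 + 270505034) - 119346*1/73143 = -8746/(1/(-472589 + (-127828 + 30929))) - 39782/24381 = -8746/(1/(-472589 - 96899)) - 39782/24381 = -8746/(1/(-569488)) - 39782/24381 = -8746/(-1/569488) - 39782/24381 = -8746*(-569488) - 39782/24381 = 4980742048 - 39782/24381 = 121435471832506/24381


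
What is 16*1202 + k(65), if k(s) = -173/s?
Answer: 1249907/65 ≈ 19229.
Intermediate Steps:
16*1202 + k(65) = 16*1202 - 173/65 = 19232 - 173*1/65 = 19232 - 173/65 = 1249907/65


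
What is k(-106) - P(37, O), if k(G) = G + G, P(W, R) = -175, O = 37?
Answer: -37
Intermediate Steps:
k(G) = 2*G
k(-106) - P(37, O) = 2*(-106) - 1*(-175) = -212 + 175 = -37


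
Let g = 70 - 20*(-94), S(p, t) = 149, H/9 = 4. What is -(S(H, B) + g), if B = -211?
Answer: -2099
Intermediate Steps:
H = 36 (H = 9*4 = 36)
g = 1950 (g = 70 + 1880 = 1950)
-(S(H, B) + g) = -(149 + 1950) = -1*2099 = -2099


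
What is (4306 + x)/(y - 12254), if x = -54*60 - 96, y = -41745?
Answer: -970/53999 ≈ -0.017963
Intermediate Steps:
x = -3336 (x = -3240 - 96 = -3336)
(4306 + x)/(y - 12254) = (4306 - 3336)/(-41745 - 12254) = 970/(-53999) = 970*(-1/53999) = -970/53999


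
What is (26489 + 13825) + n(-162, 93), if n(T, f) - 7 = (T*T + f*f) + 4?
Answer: 75218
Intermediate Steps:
n(T, f) = 11 + T² + f² (n(T, f) = 7 + ((T*T + f*f) + 4) = 7 + ((T² + f²) + 4) = 7 + (4 + T² + f²) = 11 + T² + f²)
(26489 + 13825) + n(-162, 93) = (26489 + 13825) + (11 + (-162)² + 93²) = 40314 + (11 + 26244 + 8649) = 40314 + 34904 = 75218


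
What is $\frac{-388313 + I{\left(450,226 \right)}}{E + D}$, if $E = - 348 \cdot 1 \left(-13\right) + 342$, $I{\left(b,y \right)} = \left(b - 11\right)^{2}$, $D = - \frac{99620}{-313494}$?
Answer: $- \frac{3832307403}{95347589} \approx -40.193$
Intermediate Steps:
$D = \frac{49810}{156747}$ ($D = \left(-99620\right) \left(- \frac{1}{313494}\right) = \frac{49810}{156747} \approx 0.31777$)
$I{\left(b,y \right)} = \left(-11 + b\right)^{2}$
$E = 4866$ ($E = \left(-348\right) \left(-13\right) + 342 = 4524 + 342 = 4866$)
$\frac{-388313 + I{\left(450,226 \right)}}{E + D} = \frac{-388313 + \left(-11 + 450\right)^{2}}{4866 + \frac{49810}{156747}} = \frac{-388313 + 439^{2}}{\frac{762780712}{156747}} = \left(-388313 + 192721\right) \frac{156747}{762780712} = \left(-195592\right) \frac{156747}{762780712} = - \frac{3832307403}{95347589}$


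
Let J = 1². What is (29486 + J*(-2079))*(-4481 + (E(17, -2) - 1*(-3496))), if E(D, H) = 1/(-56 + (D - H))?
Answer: -998875522/37 ≈ -2.6997e+7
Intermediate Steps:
J = 1
E(D, H) = 1/(-56 + D - H)
(29486 + J*(-2079))*(-4481 + (E(17, -2) - 1*(-3496))) = (29486 + 1*(-2079))*(-4481 + (1/(-56 + 17 - 1*(-2)) - 1*(-3496))) = (29486 - 2079)*(-4481 + (1/(-56 + 17 + 2) + 3496)) = 27407*(-4481 + (1/(-37) + 3496)) = 27407*(-4481 + (-1/37 + 3496)) = 27407*(-4481 + 129351/37) = 27407*(-36446/37) = -998875522/37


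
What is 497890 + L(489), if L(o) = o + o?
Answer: 498868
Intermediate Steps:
L(o) = 2*o
497890 + L(489) = 497890 + 2*489 = 497890 + 978 = 498868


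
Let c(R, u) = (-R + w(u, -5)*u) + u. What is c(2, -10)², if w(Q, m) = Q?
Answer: 7744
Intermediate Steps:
c(R, u) = u + u² - R (c(R, u) = (-R + u*u) + u = (-R + u²) + u = (u² - R) + u = u + u² - R)
c(2, -10)² = (-10 + (-10)² - 1*2)² = (-10 + 100 - 2)² = 88² = 7744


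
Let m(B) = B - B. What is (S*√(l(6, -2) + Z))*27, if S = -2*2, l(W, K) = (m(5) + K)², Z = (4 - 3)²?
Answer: -108*√5 ≈ -241.50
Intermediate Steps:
m(B) = 0
Z = 1 (Z = 1² = 1)
l(W, K) = K² (l(W, K) = (0 + K)² = K²)
S = -4
(S*√(l(6, -2) + Z))*27 = -4*√((-2)² + 1)*27 = -4*√(4 + 1)*27 = -4*√5*27 = -108*√5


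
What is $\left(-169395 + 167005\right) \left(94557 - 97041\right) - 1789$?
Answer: $5934971$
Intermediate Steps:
$\left(-169395 + 167005\right) \left(94557 - 97041\right) - 1789 = \left(-2390\right) \left(-2484\right) - 1789 = 5936760 - 1789 = 5934971$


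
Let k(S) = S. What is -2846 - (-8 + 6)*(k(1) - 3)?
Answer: -2850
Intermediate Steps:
-2846 - (-8 + 6)*(k(1) - 3) = -2846 - (-8 + 6)*(1 - 3) = -2846 - (-2)*(-2) = -2846 - 1*4 = -2846 - 4 = -2850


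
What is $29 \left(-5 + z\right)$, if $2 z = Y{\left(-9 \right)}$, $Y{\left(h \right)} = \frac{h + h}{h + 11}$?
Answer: $- \frac{551}{2} \approx -275.5$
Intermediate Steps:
$Y{\left(h \right)} = \frac{2 h}{11 + h}$
$z = - \frac{9}{2}$ ($z = \frac{2 \left(-9\right) \frac{1}{11 - 9}}{2} = \frac{2 \left(-9\right) \frac{1}{2}}{2} = \frac{1}{2} \left(-9\right) = - \frac{9}{2} \approx -4.5$)
$29 \left(-5 + z\right) = 29 \left(-5 - \frac{9}{2}\right) = 29 \left(- \frac{19}{2}\right) = - \frac{551}{2}$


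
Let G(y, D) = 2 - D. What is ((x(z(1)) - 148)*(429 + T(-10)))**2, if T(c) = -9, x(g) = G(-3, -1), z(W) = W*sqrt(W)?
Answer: 3708810000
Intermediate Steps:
z(W) = W**(3/2)
x(g) = 3 (x(g) = 2 - 1*(-1) = 2 + 1 = 3)
((x(z(1)) - 148)*(429 + T(-10)))**2 = ((3 - 148)*(429 - 9))**2 = (-145*420)**2 = (-60900)**2 = 3708810000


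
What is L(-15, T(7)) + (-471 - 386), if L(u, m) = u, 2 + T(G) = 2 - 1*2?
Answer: -872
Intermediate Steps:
T(G) = -2 (T(G) = -2 + (2 - 1*2) = -2 + (2 - 2) = -2 + 0 = -2)
L(-15, T(7)) + (-471 - 386) = -15 + (-471 - 386) = -15 - 857 = -872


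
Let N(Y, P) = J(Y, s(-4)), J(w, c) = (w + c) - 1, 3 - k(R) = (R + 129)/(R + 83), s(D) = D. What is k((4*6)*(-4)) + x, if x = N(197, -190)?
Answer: 2568/13 ≈ 197.54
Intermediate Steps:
k(R) = 3 - (129 + R)/(83 + R) (k(R) = 3 - (R + 129)/(R + 83) = 3 - (129 + R)/(83 + R))
J(w, c) = -1 + c + w (J(w, c) = (c + w) - 1 = -1 + c + w)
N(Y, P) = -5 + Y (N(Y, P) = -1 - 4 + Y = -5 + Y)
x = 192 (x = -5 + 197 = 192)
k((4*6)*(-4)) + x = 2*(60 + (4*6)*(-4))/(83 + (4*6)*(-4)) + 192 = 2*(60 + 24*(-4))/(83 + 24*(-4)) + 192 = 2*(60 - 96)/(83 - 96) + 192 = 2*(-36)/(-13) + 192 = 2*(-1/13)*(-36) + 192 = 72/13 + 192 = 2568/13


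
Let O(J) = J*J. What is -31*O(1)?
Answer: -31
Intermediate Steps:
O(J) = J**2
-31*O(1) = -31*1**2 = -31*1 = -31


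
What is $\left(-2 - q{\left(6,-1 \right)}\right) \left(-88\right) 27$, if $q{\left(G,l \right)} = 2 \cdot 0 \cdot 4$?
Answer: $4752$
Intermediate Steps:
$q{\left(G,l \right)} = 0$ ($q{\left(G,l \right)} = 0 \cdot 4 = 0$)
$\left(-2 - q{\left(6,-1 \right)}\right) \left(-88\right) 27 = \left(-2 - 0\right) \left(-88\right) 27 = \left(-2 + 0\right) \left(-88\right) 27 = \left(-2\right) \left(-88\right) 27 = 176 \cdot 27 = 4752$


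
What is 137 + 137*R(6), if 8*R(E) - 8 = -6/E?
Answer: 2055/8 ≈ 256.88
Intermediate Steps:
R(E) = 1 - 3/(4*E) (R(E) = 1 + (-6/E)/8 = 1 - 3/(4*E))
137 + 137*R(6) = 137 + 137*((-¾ + 6)/6) = 137 + 137*((⅙)*(21/4)) = 137 + 137*(7/8) = 137 + 959/8 = 2055/8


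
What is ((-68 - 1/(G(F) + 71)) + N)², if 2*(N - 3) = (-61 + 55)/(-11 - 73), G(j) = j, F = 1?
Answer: 1072497001/254016 ≈ 4222.2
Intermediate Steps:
N = 85/28 (N = 3 + ((-61 + 55)/(-11 - 73))/2 = 3 + (-6/(-84))/2 = 3 + (-6*(-1/84))/2 = 3 + (½)*(1/14) = 3 + 1/28 = 85/28 ≈ 3.0357)
((-68 - 1/(G(F) + 71)) + N)² = ((-68 - 1/(1 + 71)) + 85/28)² = ((-68 - 1/72) + 85/28)² = (-4897/72 + 85/28)² = (-32749/504)² = 1072497001/254016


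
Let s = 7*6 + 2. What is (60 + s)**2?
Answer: 10816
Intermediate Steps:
s = 44 (s = 42 + 2 = 44)
(60 + s)**2 = (60 + 44)**2 = 104**2 = 10816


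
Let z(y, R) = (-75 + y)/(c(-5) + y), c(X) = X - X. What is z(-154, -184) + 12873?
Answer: 1982671/154 ≈ 12874.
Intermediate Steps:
c(X) = 0
z(y, R) = (-75 + y)/y (z(y, R) = (-75 + y)/(0 + y) = (-75 + y)/y)
z(-154, -184) + 12873 = (-75 - 154)/(-154) + 12873 = -1/154*(-229) + 12873 = 229/154 + 12873 = 1982671/154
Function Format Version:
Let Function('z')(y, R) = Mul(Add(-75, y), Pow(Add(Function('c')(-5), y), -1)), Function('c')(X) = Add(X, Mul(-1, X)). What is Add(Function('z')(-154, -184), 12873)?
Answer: Rational(1982671, 154) ≈ 12874.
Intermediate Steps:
Function('c')(X) = 0
Function('z')(y, R) = Mul(Pow(y, -1), Add(-75, y)) (Function('z')(y, R) = Mul(Add(-75, y), Pow(Add(0, y), -1)) = Mul(Add(-75, y), Pow(y, -1)) = Mul(Pow(y, -1), Add(-75, y)))
Add(Function('z')(-154, -184), 12873) = Add(Mul(Pow(-154, -1), Add(-75, -154)), 12873) = Add(Mul(Rational(-1, 154), -229), 12873) = Add(Rational(229, 154), 12873) = Rational(1982671, 154)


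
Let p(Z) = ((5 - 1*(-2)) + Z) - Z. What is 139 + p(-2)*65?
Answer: 594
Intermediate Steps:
p(Z) = 7 (p(Z) = ((5 + 2) + Z) - Z = (7 + Z) - Z = 7)
139 + p(-2)*65 = 139 + 7*65 = 139 + 455 = 594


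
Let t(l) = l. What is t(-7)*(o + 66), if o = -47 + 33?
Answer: -364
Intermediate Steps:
o = -14
t(-7)*(o + 66) = -7*(-14 + 66) = -7*52 = -364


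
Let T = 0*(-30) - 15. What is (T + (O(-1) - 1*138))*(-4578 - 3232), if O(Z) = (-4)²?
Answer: 1069970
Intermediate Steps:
O(Z) = 16
T = -15 (T = 0 - 15 = -15)
(T + (O(-1) - 1*138))*(-4578 - 3232) = (-15 + (16 - 1*138))*(-4578 - 3232) = (-15 + (16 - 138))*(-7810) = (-15 - 122)*(-7810) = -137*(-7810) = 1069970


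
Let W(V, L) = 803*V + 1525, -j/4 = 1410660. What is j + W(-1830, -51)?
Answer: -7110605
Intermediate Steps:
j = -5642640 (j = -4*1410660 = -5642640)
W(V, L) = 1525 + 803*V
j + W(-1830, -51) = -5642640 + (1525 + 803*(-1830)) = -5642640 + (1525 - 1469490) = -5642640 - 1467965 = -7110605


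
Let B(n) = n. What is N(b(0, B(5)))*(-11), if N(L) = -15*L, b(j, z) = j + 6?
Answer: 990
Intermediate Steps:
b(j, z) = 6 + j
N(b(0, B(5)))*(-11) = -15*(6 + 0)*(-11) = -15*6*(-11) = -90*(-11) = 990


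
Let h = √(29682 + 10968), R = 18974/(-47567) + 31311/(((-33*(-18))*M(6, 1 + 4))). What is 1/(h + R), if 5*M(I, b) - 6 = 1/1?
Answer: -367160774451042/386967497878687079 + 49279852470420*√1626/386967497878687079 ≈ 0.0041864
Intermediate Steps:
M(I, b) = 7/5 (M(I, b) = 6/5 + (⅕)/1 = 6/5 + (⅕)*1 = 6/5 + ⅕ = 7/5)
R = 116951711/3139422 (R = 18974/(-47567) + 31311/((-33*(-18)*(7/5))) = 18974*(-1/47567) + 31311/((594*(7/5))) = -18974/47567 + 31311/(4158/5) = -18974/47567 + 31311*(5/4158) = -18974/47567 + 2485/66 = 116951711/3139422 ≈ 37.253)
h = 5*√1626 (h = √40650 = 5*√1626 ≈ 201.62)
1/(h + R) = 1/(5*√1626 + 116951711/3139422) = 1/(116951711/3139422 + 5*√1626)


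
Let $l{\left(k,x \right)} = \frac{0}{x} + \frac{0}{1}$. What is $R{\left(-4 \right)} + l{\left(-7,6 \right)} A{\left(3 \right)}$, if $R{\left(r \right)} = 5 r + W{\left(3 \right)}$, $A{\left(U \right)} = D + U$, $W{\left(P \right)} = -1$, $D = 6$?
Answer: $-21$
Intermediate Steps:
$A{\left(U \right)} = 6 + U$
$R{\left(r \right)} = -1 + 5 r$ ($R{\left(r \right)} = 5 r - 1 = -1 + 5 r$)
$l{\left(k,x \right)} = 0$ ($l{\left(k,x \right)} = 0 + 0 \cdot 1 = 0 + 0 = 0$)
$R{\left(-4 \right)} + l{\left(-7,6 \right)} A{\left(3 \right)} = \left(-1 + 5 \left(-4\right)\right) + 0 \left(6 + 3\right) = \left(-1 - 20\right) + 0 \cdot 9 = -21 + 0 = -21$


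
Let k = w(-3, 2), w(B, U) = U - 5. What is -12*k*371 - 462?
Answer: 12894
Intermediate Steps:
w(B, U) = -5 + U
k = -3 (k = -5 + 2 = -3)
-12*k*371 - 462 = -12*(-3)*371 - 462 = 36*371 - 462 = 13356 - 462 = 12894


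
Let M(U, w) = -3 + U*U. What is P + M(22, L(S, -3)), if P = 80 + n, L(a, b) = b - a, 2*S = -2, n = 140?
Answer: 701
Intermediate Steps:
S = -1 (S = (½)*(-2) = -1)
M(U, w) = -3 + U²
P = 220 (P = 80 + 140 = 220)
P + M(22, L(S, -3)) = 220 + (-3 + 22²) = 220 + (-3 + 484) = 220 + 481 = 701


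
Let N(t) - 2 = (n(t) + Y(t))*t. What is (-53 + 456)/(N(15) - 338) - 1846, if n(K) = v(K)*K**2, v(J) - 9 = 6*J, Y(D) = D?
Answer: -616589441/334014 ≈ -1846.0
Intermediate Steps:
v(J) = 9 + 6*J
n(K) = K**2*(9 + 6*K) (n(K) = (9 + 6*K)*K**2 = K**2*(9 + 6*K))
N(t) = 2 + t*(t + t**2*(9 + 6*t)) (N(t) = 2 + (t**2*(9 + 6*t) + t)*t = 2 + (t + t**2*(9 + 6*t))*t = 2 + t*(t + t**2*(9 + 6*t)))
(-53 + 456)/(N(15) - 338) - 1846 = (-53 + 456)/((2 + 15**2 + 15**3*(9 + 6*15)) - 338) - 1846 = 403/((2 + 225 + 3375*(9 + 90)) - 338) - 1846 = 403/((2 + 225 + 3375*99) - 338) - 1846 = 403/((2 + 225 + 334125) - 338) - 1846 = 403/(334352 - 338) - 1846 = 403/334014 - 1846 = -616589441/334014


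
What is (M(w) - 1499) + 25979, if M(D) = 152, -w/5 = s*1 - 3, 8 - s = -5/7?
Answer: 24632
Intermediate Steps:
s = 61/7 (s = 8 - (-5)/7 = 8 - 1*(-5/7) = 8 + 5/7 = 61/7 ≈ 8.7143)
w = -200/7 (w = -5*((61/7)*1 - 3) = -5*(61/7 - 3) = -5*40/7 = -200/7 ≈ -28.571)
(M(w) - 1499) + 25979 = (152 - 1499) + 25979 = -1347 + 25979 = 24632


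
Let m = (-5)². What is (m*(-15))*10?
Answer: -3750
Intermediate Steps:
m = 25
(m*(-15))*10 = (25*(-15))*10 = -375*10 = -3750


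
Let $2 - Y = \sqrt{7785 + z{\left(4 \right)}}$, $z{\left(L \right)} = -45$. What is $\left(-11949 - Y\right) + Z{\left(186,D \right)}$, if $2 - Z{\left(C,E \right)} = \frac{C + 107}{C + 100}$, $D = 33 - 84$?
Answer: $- \frac{3417707}{286} + 6 \sqrt{215} \approx -11862.0$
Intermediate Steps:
$D = -51$
$Z{\left(C,E \right)} = 2 - \frac{107 + C}{100 + C}$ ($Z{\left(C,E \right)} = 2 - \frac{C + 107}{C + 100} = 2 - \frac{107 + C}{100 + C}$)
$Y = 2 - 6 \sqrt{215}$ ($Y = 2 - \sqrt{7785 - 45} = 2 - \sqrt{7740} = 2 - 6 \sqrt{215} \approx -85.977$)
$\left(-11949 - Y\right) + Z{\left(186,D \right)} = \left(-11949 - \left(2 - 6 \sqrt{215}\right)\right) + \frac{93 + 186}{100 + 186} = \left(-11949 - \left(2 - 6 \sqrt{215}\right)\right) + \frac{1}{286} \cdot 279 = \left(-11951 + 6 \sqrt{215}\right) + \frac{1}{286} \cdot 279 = \left(-11951 + 6 \sqrt{215}\right) + \frac{279}{286} = - \frac{3417707}{286} + 6 \sqrt{215}$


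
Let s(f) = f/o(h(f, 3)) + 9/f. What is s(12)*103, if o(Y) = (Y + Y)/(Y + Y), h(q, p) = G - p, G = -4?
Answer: 5253/4 ≈ 1313.3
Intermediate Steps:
h(q, p) = -4 - p
o(Y) = 1 (o(Y) = (2*Y)/((2*Y)) = (2*Y)*(1/(2*Y)) = 1)
s(f) = f + 9/f (s(f) = f/1 + 9/f = f*1 + 9/f = f + 9/f)
s(12)*103 = (12 + 9/12)*103 = (12 + 9*(1/12))*103 = (12 + 3/4)*103 = (51/4)*103 = 5253/4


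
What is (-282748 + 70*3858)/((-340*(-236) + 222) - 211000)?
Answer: 6344/65269 ≈ 0.097198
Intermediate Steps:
(-282748 + 70*3858)/((-340*(-236) + 222) - 211000) = (-282748 + 270060)/((80240 + 222) - 211000) = -12688/(80462 - 211000) = -12688/(-130538) = -12688*(-1/130538) = 6344/65269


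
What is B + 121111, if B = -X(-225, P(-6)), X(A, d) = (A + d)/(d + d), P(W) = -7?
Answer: 847661/7 ≈ 1.2109e+5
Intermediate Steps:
X(A, d) = (A + d)/(2*d) (X(A, d) = (A + d)/((2*d)) = (A + d)*(1/(2*d)) = (A + d)/(2*d))
B = -116/7 (B = -(-225 - 7)/(2*(-7)) = -(-1)*(-232)/(2*7) = -1*116/7 = -116/7 ≈ -16.571)
B + 121111 = -116/7 + 121111 = 847661/7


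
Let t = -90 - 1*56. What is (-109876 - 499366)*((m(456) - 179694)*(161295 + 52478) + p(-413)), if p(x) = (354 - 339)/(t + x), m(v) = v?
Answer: 13049220937740525402/559 ≈ 2.3344e+16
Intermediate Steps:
t = -146 (t = -90 - 56 = -146)
p(x) = 15/(-146 + x) (p(x) = (354 - 339)/(-146 + x) = 15/(-146 + x))
(-109876 - 499366)*((m(456) - 179694)*(161295 + 52478) + p(-413)) = (-109876 - 499366)*((456 - 179694)*(161295 + 52478) + 15/(-146 - 413)) = -609242*(-179238*213773 + 15/(-559)) = -609242*(-38316244974 + 15*(-1/559)) = -609242*(-38316244974 - 15/559) = -609242*(-21418780940481/559) = 13049220937740525402/559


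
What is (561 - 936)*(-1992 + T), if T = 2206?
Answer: -80250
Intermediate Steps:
(561 - 936)*(-1992 + T) = (561 - 936)*(-1992 + 2206) = -375*214 = -80250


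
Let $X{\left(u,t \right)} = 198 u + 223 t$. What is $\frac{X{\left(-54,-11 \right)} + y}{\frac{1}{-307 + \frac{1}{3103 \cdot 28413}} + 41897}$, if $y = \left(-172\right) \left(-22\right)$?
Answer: $- \frac{253372506438392}{1134018489149845} \approx -0.22343$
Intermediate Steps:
$y = 3784$
$\frac{X{\left(-54,-11 \right)} + y}{\frac{1}{-307 + \frac{1}{3103 \cdot 28413}} + 41897} = \frac{\left(198 \left(-54\right) + 223 \left(-11\right)\right) + 3784}{\frac{1}{-307 + \frac{1}{3103 \cdot 28413}} + 41897} = \frac{\left(-10692 - 2453\right) + 3784}{\frac{1}{-307 + \frac{1}{3103} \cdot \frac{1}{28413}} + 41897} = \frac{-13145 + 3784}{\frac{1}{-307 + \frac{1}{88165539}} + 41897} = - \frac{9361}{\frac{1}{- \frac{27066820472}{88165539}} + 41897} = - \frac{9361}{- \frac{88165539}{27066820472} + 41897} = - \frac{9361}{\frac{1134018489149845}{27066820472}} = \left(-9361\right) \frac{27066820472}{1134018489149845} = - \frac{253372506438392}{1134018489149845}$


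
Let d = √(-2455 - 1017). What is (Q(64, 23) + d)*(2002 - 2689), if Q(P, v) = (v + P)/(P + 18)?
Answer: -59769/82 - 2748*I*√217 ≈ -728.89 - 40481.0*I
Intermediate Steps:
Q(P, v) = (P + v)/(18 + P)
d = 4*I*√217 (d = √(-3472) = 4*I*√217 ≈ 58.924*I)
(Q(64, 23) + d)*(2002 - 2689) = ((64 + 23)/(18 + 64) + 4*I*√217)*(2002 - 2689) = (87/82 + 4*I*√217)*(-687) = -59769/82 - 2748*I*√217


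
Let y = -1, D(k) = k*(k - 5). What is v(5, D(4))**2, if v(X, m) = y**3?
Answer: 1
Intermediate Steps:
D(k) = k*(-5 + k)
v(X, m) = -1 (v(X, m) = (-1)**3 = -1)
v(5, D(4))**2 = (-1)**2 = 1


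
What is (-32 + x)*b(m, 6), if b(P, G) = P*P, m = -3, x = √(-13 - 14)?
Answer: -288 + 27*I*√3 ≈ -288.0 + 46.765*I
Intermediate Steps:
x = 3*I*√3 (x = √(-27) = 3*I*√3 ≈ 5.1962*I)
b(P, G) = P²
(-32 + x)*b(m, 6) = (-32 + 3*I*√3)*(-3)² = (-32 + 3*I*√3)*9 = -288 + 27*I*√3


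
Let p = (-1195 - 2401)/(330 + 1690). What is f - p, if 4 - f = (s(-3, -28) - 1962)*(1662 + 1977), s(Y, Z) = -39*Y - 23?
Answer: 3432817179/505 ≈ 6.7977e+6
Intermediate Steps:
s(Y, Z) = -23 - 39*Y
p = -899/505 (p = -3596/2020 = -3596*1/2020 = -899/505 ≈ -1.7802)
f = 6797656 (f = 4 - ((-23 - 39*(-3)) - 1962)*(1662 + 1977) = 4 - ((-23 + 117) - 1962)*3639 = 4 - (94 - 1962)*3639 = 4 - (-1868)*3639 = 4 - 1*(-6797652) = 4 + 6797652 = 6797656)
f - p = 6797656 - 1*(-899/505) = 6797656 + 899/505 = 3432817179/505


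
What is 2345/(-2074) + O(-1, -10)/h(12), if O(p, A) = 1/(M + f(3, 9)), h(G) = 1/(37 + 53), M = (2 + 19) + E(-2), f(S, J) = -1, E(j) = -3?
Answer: 8635/2074 ≈ 4.1635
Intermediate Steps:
M = 18 (M = (2 + 19) - 3 = 21 - 3 = 18)
h(G) = 1/90
O(p, A) = 1/17 (O(p, A) = 1/(18 - 1) = 1/17)
2345/(-2074) + O(-1, -10)/h(12) = 2345/(-2074) + 1/(17*(1/90)) = 2345*(-1/2074) + (1/17)*90 = -2345/2074 + 90/17 = 8635/2074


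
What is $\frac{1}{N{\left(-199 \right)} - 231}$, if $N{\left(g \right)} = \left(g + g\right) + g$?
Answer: $- \frac{1}{828} \approx -0.0012077$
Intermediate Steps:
$N{\left(g \right)} = 3 g$ ($N{\left(g \right)} = 2 g + g = 3 g$)
$\frac{1}{N{\left(-199 \right)} - 231} = \frac{1}{3 \left(-199\right) - 231} = \frac{1}{-597 - 231} = \frac{1}{-828} = - \frac{1}{828}$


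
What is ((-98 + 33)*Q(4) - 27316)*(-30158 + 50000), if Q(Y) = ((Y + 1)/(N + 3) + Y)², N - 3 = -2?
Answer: -4620418041/8 ≈ -5.7755e+8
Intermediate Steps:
N = 1 (N = 3 - 2 = 1)
Q(Y) = (¼ + 5*Y/4)² (Q(Y) = ((Y + 1)/(1 + 3) + Y)² = ((1 + Y)/4 + Y)² = ((1 + Y)*(¼) + Y)² = ((¼ + Y/4) + Y)² = (¼ + 5*Y/4)²)
((-98 + 33)*Q(4) - 27316)*(-30158 + 50000) = ((-98 + 33)*((1 + 5*4)²/16) - 27316)*(-30158 + 50000) = (-65*(1 + 20)²/16 - 27316)*19842 = (-65*21²/16 - 27316)*19842 = (-65*441/16 - 27316)*19842 = (-28665/16 - 27316)*19842 = -465721/16*19842 = -4620418041/8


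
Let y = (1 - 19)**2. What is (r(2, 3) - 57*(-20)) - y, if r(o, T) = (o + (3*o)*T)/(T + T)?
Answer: 2458/3 ≈ 819.33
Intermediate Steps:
r(o, T) = (o + 3*T*o)/(2*T) (r(o, T) = (o + 3*T*o)/((2*T)) = (o + 3*T*o)*(1/(2*T)) = (o + 3*T*o)/(2*T))
y = 324 (y = (-18)**2 = 324)
(r(2, 3) - 57*(-20)) - y = ((1/2)*2*(1 + 3*3)/3 - 57*(-20)) - 1*324 = ((1/2)*2*(1/3)*(1 + 9) + 1140) - 324 = ((1/2)*2*(1/3)*10 + 1140) - 324 = (10/3 + 1140) - 324 = 3430/3 - 324 = 2458/3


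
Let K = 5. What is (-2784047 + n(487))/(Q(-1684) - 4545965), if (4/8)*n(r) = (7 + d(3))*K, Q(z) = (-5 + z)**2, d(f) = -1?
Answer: 2783987/1693244 ≈ 1.6442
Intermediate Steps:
n(r) = 60 (n(r) = 2*((7 - 1)*5) = 2*(6*5) = 2*30 = 60)
(-2784047 + n(487))/(Q(-1684) - 4545965) = (-2784047 + 60)/((-5 - 1684)**2 - 4545965) = -2783987/((-1689)**2 - 4545965) = -2783987/(2852721 - 4545965) = -2783987/(-1693244) = -2783987*(-1/1693244) = 2783987/1693244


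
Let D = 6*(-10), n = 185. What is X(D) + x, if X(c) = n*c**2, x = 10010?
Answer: 676010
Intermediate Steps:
D = -60
X(c) = 185*c**2
X(D) + x = 185*(-60)**2 + 10010 = 185*3600 + 10010 = 666000 + 10010 = 676010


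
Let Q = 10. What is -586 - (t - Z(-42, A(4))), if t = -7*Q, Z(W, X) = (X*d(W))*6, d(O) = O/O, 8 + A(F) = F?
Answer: -540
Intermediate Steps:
A(F) = -8 + F
d(O) = 1
Z(W, X) = 6*X (Z(W, X) = (X*1)*6 = X*6 = 6*X)
t = -70 (t = -7*10 = -70)
-586 - (t - Z(-42, A(4))) = -586 - (-70 - 6*(-8 + 4)) = -586 - (-70 - 6*(-4)) = -586 - (-70 - 1*(-24)) = -586 - (-70 + 24) = -586 - 1*(-46) = -586 + 46 = -540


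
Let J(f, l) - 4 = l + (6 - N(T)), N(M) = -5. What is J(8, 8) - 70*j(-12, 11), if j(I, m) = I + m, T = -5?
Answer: 93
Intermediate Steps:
J(f, l) = 15 + l (J(f, l) = 4 + (l + (6 - 1*(-5))) = 4 + (l + (6 + 5)) = 4 + (l + 11) = 4 + (11 + l) = 15 + l)
J(8, 8) - 70*j(-12, 11) = (15 + 8) - 70*(-12 + 11) = 23 - 70*(-1) = 23 + 70 = 93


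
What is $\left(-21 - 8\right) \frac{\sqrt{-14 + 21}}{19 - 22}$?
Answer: $\frac{29 \sqrt{7}}{3} \approx 25.576$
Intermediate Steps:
$\left(-21 - 8\right) \frac{\sqrt{-14 + 21}}{19 - 22} = - 29 \frac{\sqrt{7}}{-3} = - 29 \sqrt{7} \left(- \frac{1}{3}\right) = - 29 \left(- \frac{\sqrt{7}}{3}\right) = \frac{29 \sqrt{7}}{3}$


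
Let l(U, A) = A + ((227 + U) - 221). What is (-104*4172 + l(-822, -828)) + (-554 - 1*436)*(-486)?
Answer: 45608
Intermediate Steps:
l(U, A) = 6 + A + U (l(U, A) = A + (6 + U) = 6 + A + U)
(-104*4172 + l(-822, -828)) + (-554 - 1*436)*(-486) = (-104*4172 + (6 - 828 - 822)) + (-554 - 1*436)*(-486) = (-433888 - 1644) + (-554 - 436)*(-486) = -435532 - 990*(-486) = -435532 + 481140 = 45608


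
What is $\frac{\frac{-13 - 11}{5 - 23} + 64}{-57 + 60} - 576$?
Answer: $- \frac{4988}{9} \approx -554.22$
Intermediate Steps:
$\frac{\frac{-13 - 11}{5 - 23} + 64}{-57 + 60} - 576 = \frac{- \frac{24}{-18} + 64}{3} - 576 = \left(\left(-24\right) \left(- \frac{1}{18}\right) + 64\right) \frac{1}{3} - 576 = \left(\frac{4}{3} + 64\right) \frac{1}{3} - 576 = \frac{196}{3} \cdot \frac{1}{3} - 576 = \frac{196}{9} - 576 = - \frac{4988}{9}$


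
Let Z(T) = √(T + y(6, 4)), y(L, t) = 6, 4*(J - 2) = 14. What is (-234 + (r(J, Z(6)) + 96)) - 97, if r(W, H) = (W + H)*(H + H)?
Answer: -211 + 22*√3 ≈ -172.89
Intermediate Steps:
J = 11/2 (J = 2 + (¼)*14 = 2 + 7/2 = 11/2 ≈ 5.5000)
Z(T) = √(6 + T) (Z(T) = √(T + 6) = √(6 + T))
r(W, H) = 2*H*(H + W) (r(W, H) = (H + W)*(2*H) = 2*H*(H + W))
(-234 + (r(J, Z(6)) + 96)) - 97 = (-234 + (2*√(6 + 6)*(√(6 + 6) + 11/2) + 96)) - 97 = (-234 + (2*√12*(√12 + 11/2) + 96)) - 97 = (-234 + (2*(2*√3)*(2*√3 + 11/2) + 96)) - 97 = (-234 + (2*(2*√3)*(11/2 + 2*√3) + 96)) - 97 = (-234 + (4*√3*(11/2 + 2*√3) + 96)) - 97 = (-234 + (96 + 4*√3*(11/2 + 2*√3))) - 97 = (-138 + 4*√3*(11/2 + 2*√3)) - 97 = -235 + 4*√3*(11/2 + 2*√3)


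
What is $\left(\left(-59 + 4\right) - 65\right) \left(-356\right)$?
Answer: $42720$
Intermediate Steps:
$\left(\left(-59 + 4\right) - 65\right) \left(-356\right) = \left(-55 - 65\right) \left(-356\right) = \left(-120\right) \left(-356\right) = 42720$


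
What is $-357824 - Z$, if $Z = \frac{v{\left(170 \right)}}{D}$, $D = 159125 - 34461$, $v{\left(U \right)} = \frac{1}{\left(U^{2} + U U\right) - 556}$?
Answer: $- \frac{2553527250909185}{7136266016} \approx -3.5782 \cdot 10^{5}$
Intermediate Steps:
$v{\left(U \right)} = \frac{1}{-556 + 2 U^{2}}$ ($v{\left(U \right)} = \frac{1}{\left(U^{2} + U^{2}\right) - 556} = \frac{1}{2 U^{2} - 556} = \frac{1}{-556 + 2 U^{2}}$)
$D = 124664$ ($D = 159125 - 34461 = 124664$)
$Z = \frac{1}{7136266016}$ ($Z = \frac{\frac{1}{2} \frac{1}{-278 + 170^{2}}}{124664} = \frac{1}{2 \left(-278 + 28900\right)} \frac{1}{124664} = \frac{1}{2 \cdot 28622} \cdot \frac{1}{124664} = \frac{1}{2} \cdot \frac{1}{28622} \cdot \frac{1}{124664} = \frac{1}{57244} \cdot \frac{1}{124664} = \frac{1}{7136266016} \approx 1.4013 \cdot 10^{-10}$)
$-357824 - Z = -357824 - \frac{1}{7136266016} = - \frac{2553527250909185}{7136266016}$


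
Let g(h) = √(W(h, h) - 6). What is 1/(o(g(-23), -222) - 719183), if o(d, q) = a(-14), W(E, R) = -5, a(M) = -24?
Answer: -1/719207 ≈ -1.3904e-6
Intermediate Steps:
g(h) = I*√11 (g(h) = √(-5 - 6) = √(-11) = I*√11)
o(d, q) = -24
1/(o(g(-23), -222) - 719183) = 1/(-24 - 719183) = 1/(-719207) = -1/719207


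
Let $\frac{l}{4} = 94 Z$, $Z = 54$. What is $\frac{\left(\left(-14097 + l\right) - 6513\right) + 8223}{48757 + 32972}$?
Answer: $\frac{2639}{27243} \approx 0.096869$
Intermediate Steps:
$l = 20304$ ($l = 4 \cdot 94 \cdot 54 = 4 \cdot 5076 = 20304$)
$\frac{\left(\left(-14097 + l\right) - 6513\right) + 8223}{48757 + 32972} = \frac{\left(\left(-14097 + 20304\right) - 6513\right) + 8223}{48757 + 32972} = \frac{\left(6207 - 6513\right) + 8223}{81729} = \left(-306 + 8223\right) \frac{1}{81729} = 7917 \cdot \frac{1}{81729} = \frac{2639}{27243}$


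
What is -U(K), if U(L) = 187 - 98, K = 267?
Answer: -89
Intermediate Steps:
U(L) = 89
-U(K) = -1*89 = -89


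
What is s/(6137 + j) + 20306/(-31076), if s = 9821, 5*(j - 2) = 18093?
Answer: 133824463/379033972 ≈ 0.35307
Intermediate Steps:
j = 18103/5 (j = 2 + (⅕)*18093 = 2 + 18093/5 = 18103/5 ≈ 3620.6)
s/(6137 + j) + 20306/(-31076) = 9821/(6137 + 18103/5) + 20306/(-31076) = 9821/(48788/5) + 20306*(-1/31076) = 9821*(5/48788) - 10153/15538 = 49105/48788 - 10153/15538 = 133824463/379033972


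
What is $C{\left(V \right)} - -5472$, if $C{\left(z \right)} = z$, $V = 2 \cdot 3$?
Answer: $5478$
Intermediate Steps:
$V = 6$
$C{\left(V \right)} - -5472 = 6 - -5472 = 6 + 5472 = 5478$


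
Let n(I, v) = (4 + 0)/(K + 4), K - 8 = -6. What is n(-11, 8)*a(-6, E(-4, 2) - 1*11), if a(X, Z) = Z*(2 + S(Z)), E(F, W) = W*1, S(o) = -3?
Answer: 6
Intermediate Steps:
K = 2 (K = 8 - 6 = 2)
n(I, v) = ⅔ (n(I, v) = (4 + 0)/(2 + 4) = 4/6 = 4*(⅙) = ⅔)
E(F, W) = W
a(X, Z) = -Z (a(X, Z) = Z*(2 - 3) = Z*(-1) = -Z)
n(-11, 8)*a(-6, E(-4, 2) - 1*11) = 2*(-(2 - 1*11))/3 = 2*(-(2 - 11))/3 = 2*(-1*(-9))/3 = (⅔)*9 = 6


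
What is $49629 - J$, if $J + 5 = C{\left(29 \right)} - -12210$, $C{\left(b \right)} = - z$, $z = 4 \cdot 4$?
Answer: $37440$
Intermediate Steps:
$z = 16$
$C{\left(b \right)} = -16$ ($C{\left(b \right)} = \left(-1\right) 16 = -16$)
$J = 12189$ ($J = -5 - -12194 = -5 + \left(-16 + 12210\right) = -5 + 12194 = 12189$)
$49629 - J = 49629 - 12189 = 37440$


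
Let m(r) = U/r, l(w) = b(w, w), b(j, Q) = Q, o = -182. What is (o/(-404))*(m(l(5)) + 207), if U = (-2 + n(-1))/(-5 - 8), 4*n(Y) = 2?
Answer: 188391/2020 ≈ 93.263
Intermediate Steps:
n(Y) = ½ (n(Y) = (¼)*2 = ½)
U = 3/26 (U = (-2 + ½)/(-5 - 8) = -3/2/(-13) = -3/2*(-1/13) = 3/26 ≈ 0.11538)
l(w) = w
m(r) = 3/(26*r)
(o/(-404))*(m(l(5)) + 207) = (-182/(-404))*((3/26)/5 + 207) = (-182*(-1/404))*((3/26)*(⅕) + 207) = 91*(3/130 + 207)/202 = (91/202)*(26913/130) = 188391/2020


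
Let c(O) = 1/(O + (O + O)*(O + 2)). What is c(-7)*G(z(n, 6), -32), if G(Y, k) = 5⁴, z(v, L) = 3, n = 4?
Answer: 625/63 ≈ 9.9206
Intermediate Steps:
G(Y, k) = 625
c(O) = 1/(O + 2*O*(2 + O)) (c(O) = 1/(O + (2*O)*(2 + O)) = 1/(O + 2*O*(2 + O)))
c(-7)*G(z(n, 6), -32) = (1/((-7)*(5 + 2*(-7))))*625 = -1/(7*(5 - 14))*625 = -⅐/(-9)*625 = -⅐*(-⅑)*625 = (1/63)*625 = 625/63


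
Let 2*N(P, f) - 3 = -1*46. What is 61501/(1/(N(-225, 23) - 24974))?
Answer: -3074496491/2 ≈ -1.5372e+9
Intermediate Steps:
N(P, f) = -43/2 (N(P, f) = 3/2 + (-1*46)/2 = 3/2 + (½)*(-46) = 3/2 - 23 = -43/2)
61501/(1/(N(-225, 23) - 24974)) = 61501/(1/(-43/2 - 24974)) = 61501/(1/(-49991/2)) = 61501/(-2/49991) = 61501*(-49991/2) = -3074496491/2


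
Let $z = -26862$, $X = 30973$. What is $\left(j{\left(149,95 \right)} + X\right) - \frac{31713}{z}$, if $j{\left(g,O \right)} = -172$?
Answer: $\frac{25072975}{814} \approx 30802.0$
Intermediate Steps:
$\left(j{\left(149,95 \right)} + X\right) - \frac{31713}{z} = \left(-172 + 30973\right) - \frac{31713}{-26862} = 30801 - - \frac{961}{814} = 30801 + \frac{961}{814} = \frac{25072975}{814}$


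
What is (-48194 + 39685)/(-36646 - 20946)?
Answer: 8509/57592 ≈ 0.14775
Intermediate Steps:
(-48194 + 39685)/(-36646 - 20946) = -8509/(-57592) = -8509*(-1/57592) = 8509/57592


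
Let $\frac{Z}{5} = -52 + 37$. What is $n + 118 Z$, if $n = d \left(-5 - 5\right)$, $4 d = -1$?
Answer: $- \frac{17695}{2} \approx -8847.5$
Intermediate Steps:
$d = - \frac{1}{4}$ ($d = \frac{1}{4} \left(-1\right) = - \frac{1}{4} \approx -0.25$)
$n = \frac{5}{2}$ ($n = - \frac{-5 - 5}{4} = \left(- \frac{1}{4}\right) \left(-10\right) = \frac{5}{2} \approx 2.5$)
$Z = -75$ ($Z = 5 \left(-52 + 37\right) = 5 \left(-15\right) = -75$)
$n + 118 Z = \frac{5}{2} + 118 \left(-75\right) = \frac{5}{2} - 8850 = - \frac{17695}{2}$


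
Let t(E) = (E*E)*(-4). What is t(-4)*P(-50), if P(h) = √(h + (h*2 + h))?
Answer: -640*I*√2 ≈ -905.1*I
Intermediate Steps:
t(E) = -4*E² (t(E) = E²*(-4) = -4*E²)
P(h) = 2*√h (P(h) = √(h + (2*h + h)) = √(h + 3*h) = √(4*h) = 2*√h)
t(-4)*P(-50) = (-4*(-4)²)*(2*√(-50)) = (-4*16)*(2*(5*I*√2)) = -640*I*√2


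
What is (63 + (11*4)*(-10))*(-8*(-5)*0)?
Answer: 0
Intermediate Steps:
(63 + (11*4)*(-10))*(-8*(-5)*0) = (63 + 44*(-10))*(40*0) = (63 - 440)*0 = -377*0 = 0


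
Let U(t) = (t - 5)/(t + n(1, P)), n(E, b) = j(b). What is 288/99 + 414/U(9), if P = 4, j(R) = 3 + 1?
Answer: 29665/22 ≈ 1348.4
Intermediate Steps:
j(R) = 4
n(E, b) = 4
U(t) = (-5 + t)/(4 + t) (U(t) = (t - 5)/(t + 4) = (-5 + t)/(4 + t))
288/99 + 414/U(9) = 288/99 + 414/(((-5 + 9)/(4 + 9))) = 288*(1/99) + 414/((4/13)) = 32/11 + 414/(((1/13)*4)) = 32/11 + 414/(4/13) = 32/11 + 414*(13/4) = 32/11 + 2691/2 = 29665/22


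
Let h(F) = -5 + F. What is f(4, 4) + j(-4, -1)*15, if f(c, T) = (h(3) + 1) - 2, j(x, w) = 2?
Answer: 27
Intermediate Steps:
f(c, T) = -3 (f(c, T) = ((-5 + 3) + 1) - 2 = (-2 + 1) - 2 = -1 - 2 = -3)
f(4, 4) + j(-4, -1)*15 = -3 + 2*15 = -3 + 30 = 27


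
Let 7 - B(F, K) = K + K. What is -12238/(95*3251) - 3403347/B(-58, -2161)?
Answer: -350386560839/445663335 ≈ -786.21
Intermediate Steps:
B(F, K) = 7 - 2*K (B(F, K) = 7 - (K + K) = 7 - 2*K)
-12238/(95*3251) - 3403347/B(-58, -2161) = -12238/(95*3251) - 3403347/(7 - 2*(-2161)) = -12238/308845 - 3403347/(7 + 4322) = -12238*1/308845 - 3403347/4329 = -12238/308845 - 3403347*1/4329 = -12238/308845 - 1134449/1443 = -350386560839/445663335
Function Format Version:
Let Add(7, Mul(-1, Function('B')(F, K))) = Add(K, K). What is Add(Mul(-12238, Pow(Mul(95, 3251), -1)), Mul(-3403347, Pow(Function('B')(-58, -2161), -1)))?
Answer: Rational(-350386560839, 445663335) ≈ -786.21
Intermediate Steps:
Function('B')(F, K) = Add(7, Mul(-2, K)) (Function('B')(F, K) = Add(7, Mul(-1, Add(K, K))) = Add(7, Mul(-1, Mul(2, K))) = Add(7, Mul(-2, K)))
Add(Mul(-12238, Pow(Mul(95, 3251), -1)), Mul(-3403347, Pow(Function('B')(-58, -2161), -1))) = Add(Mul(-12238, Pow(Mul(95, 3251), -1)), Mul(-3403347, Pow(Add(7, Mul(-2, -2161)), -1))) = Add(Mul(-12238, Pow(308845, -1)), Mul(-3403347, Pow(Add(7, 4322), -1))) = Add(Mul(-12238, Rational(1, 308845)), Mul(-3403347, Pow(4329, -1))) = Add(Rational(-12238, 308845), Mul(-3403347, Rational(1, 4329))) = Add(Rational(-12238, 308845), Rational(-1134449, 1443)) = Rational(-350386560839, 445663335)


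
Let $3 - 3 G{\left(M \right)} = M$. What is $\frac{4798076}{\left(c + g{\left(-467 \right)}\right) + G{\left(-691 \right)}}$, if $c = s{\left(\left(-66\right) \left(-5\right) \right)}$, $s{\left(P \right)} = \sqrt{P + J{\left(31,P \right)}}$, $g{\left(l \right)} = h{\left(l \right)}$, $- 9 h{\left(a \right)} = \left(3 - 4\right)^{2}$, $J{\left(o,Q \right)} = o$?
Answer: $\frac{10795671}{563} \approx 19175.0$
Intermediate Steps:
$G{\left(M \right)} = 1 - \frac{M}{3}$
$h{\left(a \right)} = - \frac{1}{9}$ ($h{\left(a \right)} = - \frac{\left(3 - 4\right)^{2}}{9} = - \frac{\left(-1\right)^{2}}{9} = \left(- \frac{1}{9}\right) 1 = - \frac{1}{9}$)
$g{\left(l \right)} = - \frac{1}{9}$
$s{\left(P \right)} = \sqrt{31 + P}$ ($s{\left(P \right)} = \sqrt{P + 31} = \sqrt{31 + P}$)
$c = 19$ ($c = \sqrt{31 - -330} = \sqrt{31 + 330} = \sqrt{361} = 19$)
$\frac{4798076}{\left(c + g{\left(-467 \right)}\right) + G{\left(-691 \right)}} = \frac{4798076}{\left(19 - \frac{1}{9}\right) + \left(1 - - \frac{691}{3}\right)} = \frac{4798076}{\frac{170}{9} + \left(1 + \frac{691}{3}\right)} = \frac{4798076}{\frac{170}{9} + \frac{694}{3}} = \frac{4798076}{\frac{2252}{9}} = 4798076 \cdot \frac{9}{2252} = \frac{10795671}{563}$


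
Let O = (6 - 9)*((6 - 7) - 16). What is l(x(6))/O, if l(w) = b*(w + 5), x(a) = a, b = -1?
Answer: -11/51 ≈ -0.21569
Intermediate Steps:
l(w) = -5 - w (l(w) = -(w + 5) = -(5 + w) = -5 - w)
O = 51 (O = -3*(-1 - 16) = -3*(-17) = 51)
l(x(6))/O = (-5 - 1*6)/51 = (-5 - 6)*(1/51) = -11*1/51 = -11/51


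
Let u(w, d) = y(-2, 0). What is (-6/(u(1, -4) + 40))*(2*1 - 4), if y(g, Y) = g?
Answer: 6/19 ≈ 0.31579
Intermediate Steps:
u(w, d) = -2
(-6/(u(1, -4) + 40))*(2*1 - 4) = (-6/(-2 + 40))*(2*1 - 4) = (-6/38)*(2 - 4) = ((1/38)*(-6))*(-2) = -3/19*(-2) = 6/19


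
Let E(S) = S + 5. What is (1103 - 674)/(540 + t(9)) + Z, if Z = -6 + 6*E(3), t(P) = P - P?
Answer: 7703/180 ≈ 42.794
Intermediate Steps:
E(S) = 5 + S
t(P) = 0
Z = 42 (Z = -6 + 6*(5 + 3) = -6 + 6*8 = -6 + 48 = 42)
(1103 - 674)/(540 + t(9)) + Z = (1103 - 674)/(540 + 0) + 42 = 429/540 + 42 = 429*(1/540) + 42 = 143/180 + 42 = 7703/180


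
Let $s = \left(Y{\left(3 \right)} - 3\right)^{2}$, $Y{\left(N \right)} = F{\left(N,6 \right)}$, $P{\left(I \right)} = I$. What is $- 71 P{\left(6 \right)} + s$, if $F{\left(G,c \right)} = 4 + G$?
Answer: $-410$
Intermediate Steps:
$Y{\left(N \right)} = 4 + N$
$s = 16$ ($s = \left(\left(4 + 3\right) - 3\right)^{2} = \left(7 - 3\right)^{2} = 4^{2} = 16$)
$- 71 P{\left(6 \right)} + s = \left(-71\right) 6 + 16 = -426 + 16 = -410$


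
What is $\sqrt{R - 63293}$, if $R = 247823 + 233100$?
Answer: $\sqrt{417630} \approx 646.24$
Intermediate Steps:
$R = 480923$
$\sqrt{R - 63293} = \sqrt{480923 - 63293} = \sqrt{417630}$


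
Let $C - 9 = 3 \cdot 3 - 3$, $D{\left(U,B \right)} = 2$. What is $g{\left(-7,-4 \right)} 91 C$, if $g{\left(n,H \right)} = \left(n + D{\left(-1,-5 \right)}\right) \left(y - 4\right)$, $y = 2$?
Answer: $13650$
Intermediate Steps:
$g{\left(n,H \right)} = -4 - 2 n$ ($g{\left(n,H \right)} = \left(n + 2\right) \left(2 - 4\right) = \left(2 + n\right) \left(-2\right) = -4 - 2 n$)
$C = 15$ ($C = 9 + \left(3 \cdot 3 - 3\right) = 9 + \left(9 - 3\right) = 9 + 6 = 15$)
$g{\left(-7,-4 \right)} 91 C = \left(-4 - -14\right) 91 \cdot 15 = \left(-4 + 14\right) 91 \cdot 15 = 10 \cdot 91 \cdot 15 = 910 \cdot 15 = 13650$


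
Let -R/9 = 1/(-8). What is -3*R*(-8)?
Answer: 27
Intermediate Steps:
R = 9/8 (R = -9/(-8) = -9*(-1/8) = 9/8 ≈ 1.1250)
-3*R*(-8) = -3*9/8*(-8) = -27/8*(-8) = 27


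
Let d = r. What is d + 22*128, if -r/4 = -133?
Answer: 3348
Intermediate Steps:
r = 532 (r = -4*(-133) = 532)
d = 532
d + 22*128 = 532 + 22*128 = 532 + 2816 = 3348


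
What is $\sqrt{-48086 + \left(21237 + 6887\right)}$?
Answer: $3 i \sqrt{2218} \approx 141.29 i$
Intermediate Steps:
$\sqrt{-48086 + \left(21237 + 6887\right)} = \sqrt{-48086 + 28124} = \sqrt{-19962} = 3 i \sqrt{2218}$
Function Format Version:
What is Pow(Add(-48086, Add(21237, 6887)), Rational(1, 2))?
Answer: Mul(3, I, Pow(2218, Rational(1, 2))) ≈ Mul(141.29, I)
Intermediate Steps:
Pow(Add(-48086, Add(21237, 6887)), Rational(1, 2)) = Pow(Add(-48086, 28124), Rational(1, 2)) = Pow(-19962, Rational(1, 2)) = Mul(3, I, Pow(2218, Rational(1, 2)))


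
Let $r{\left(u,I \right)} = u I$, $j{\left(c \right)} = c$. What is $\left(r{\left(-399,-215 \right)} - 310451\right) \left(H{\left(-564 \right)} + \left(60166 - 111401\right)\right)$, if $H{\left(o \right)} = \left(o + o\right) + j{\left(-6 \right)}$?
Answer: $11765533754$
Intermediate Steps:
$r{\left(u,I \right)} = I u$
$H{\left(o \right)} = -6 + 2 o$ ($H{\left(o \right)} = \left(o + o\right) - 6 = 2 o - 6 = -6 + 2 o$)
$\left(r{\left(-399,-215 \right)} - 310451\right) \left(H{\left(-564 \right)} + \left(60166 - 111401\right)\right) = \left(\left(-215\right) \left(-399\right) - 310451\right) \left(\left(-6 + 2 \left(-564\right)\right) + \left(60166 - 111401\right)\right) = \left(85785 - 310451\right) \left(\left(-6 - 1128\right) - 51235\right) = - 224666 \left(-1134 - 51235\right) = \left(-224666\right) \left(-52369\right) = 11765533754$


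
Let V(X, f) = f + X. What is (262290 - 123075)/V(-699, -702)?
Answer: -46405/467 ≈ -99.368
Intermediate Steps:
V(X, f) = X + f
(262290 - 123075)/V(-699, -702) = (262290 - 123075)/(-699 - 702) = 139215/(-1401) = 139215*(-1/1401) = -46405/467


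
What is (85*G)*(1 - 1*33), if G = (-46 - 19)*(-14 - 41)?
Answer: -9724000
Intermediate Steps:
G = 3575 (G = -65*(-55) = 3575)
(85*G)*(1 - 1*33) = (85*3575)*(1 - 1*33) = 303875*(1 - 33) = 303875*(-32) = -9724000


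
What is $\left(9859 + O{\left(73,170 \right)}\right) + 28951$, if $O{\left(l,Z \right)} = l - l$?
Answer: $38810$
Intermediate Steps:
$O{\left(l,Z \right)} = 0$
$\left(9859 + O{\left(73,170 \right)}\right) + 28951 = \left(9859 + 0\right) + 28951 = 9859 + 28951 = 38810$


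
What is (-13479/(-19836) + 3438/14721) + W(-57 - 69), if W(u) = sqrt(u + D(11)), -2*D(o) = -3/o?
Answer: 29624503/32445084 + I*sqrt(60918)/22 ≈ 0.91307 + 11.219*I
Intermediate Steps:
D(o) = 3/(2*o) (D(o) = -(-3)/(2*o) = 3/(2*o))
W(u) = sqrt(3/22 + u) (W(u) = sqrt(u + (3/2)/11) = sqrt(u + (3/2)*(1/11)) = sqrt(u + 3/22) = sqrt(3/22 + u))
(-13479/(-19836) + 3438/14721) + W(-57 - 69) = (-13479/(-19836) + 3438/14721) + sqrt(66 + 484*(-57 - 69))/22 = (-13479*(-1/19836) + 3438*(1/14721)) + sqrt(66 + 484*(-126))/22 = (4493/6612 + 1146/4907) + sqrt(66 - 60984)/22 = 29624503/32445084 + sqrt(-60918)/22 = 29624503/32445084 + (I*sqrt(60918))/22 = 29624503/32445084 + I*sqrt(60918)/22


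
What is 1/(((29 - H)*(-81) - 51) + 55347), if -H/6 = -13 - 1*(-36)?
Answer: 1/41769 ≈ 2.3941e-5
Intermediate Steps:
H = -138 (H = -6*(-13 - 1*(-36)) = -6*(-13 + 36) = -6*23 = -138)
1/(((29 - H)*(-81) - 51) + 55347) = 1/(((29 - 1*(-138))*(-81) - 51) + 55347) = 1/(((29 + 138)*(-81) - 51) + 55347) = 1/((167*(-81) - 51) + 55347) = 1/((-13527 - 51) + 55347) = 1/(-13578 + 55347) = 1/41769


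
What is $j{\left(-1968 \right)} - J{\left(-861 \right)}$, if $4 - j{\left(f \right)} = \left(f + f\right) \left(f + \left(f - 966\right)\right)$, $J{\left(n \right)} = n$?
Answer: $-19293407$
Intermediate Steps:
$j{\left(f \right)} = 4 - 2 f \left(-966 + 2 f\right)$ ($j{\left(f \right)} = 4 - \left(f + f\right) \left(f + \left(f - 966\right)\right) = 4 - 2 f \left(f + \left(-966 + f\right)\right) = 4 - 2 f \left(-966 + 2 f\right)$)
$j{\left(-1968 \right)} - J{\left(-861 \right)} = \left(4 - 4 \left(-1968\right)^{2} + 1932 \left(-1968\right)\right) - -861 = \left(4 - 15492096 - 3802176\right) + 861 = -19294268 + 861 = -19293407$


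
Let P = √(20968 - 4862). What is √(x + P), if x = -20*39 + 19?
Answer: √(-761 + √16106) ≈ 25.181*I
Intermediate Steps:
P = √16106 ≈ 126.91
x = -761 (x = -780 + 19 = -761)
√(x + P) = √(-761 + √16106)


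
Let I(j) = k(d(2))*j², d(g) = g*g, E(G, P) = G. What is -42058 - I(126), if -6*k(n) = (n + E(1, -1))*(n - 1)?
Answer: -2368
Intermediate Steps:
d(g) = g²
k(n) = -(1 + n)*(-1 + n)/6 (k(n) = -(n + 1)*(n - 1)/6 = -(1 + n)*(-1 + n)/6)
I(j) = -5*j²/2 (I(j) = (⅙ - (2²)²/6)*j² = (⅙ - ⅙*4²)*j² = (⅙ - ⅙*16)*j² = (⅙ - 8/3)*j² = -5*j²/2)
-42058 - I(126) = -42058 - (-5)*126²/2 = -42058 - (-5)*15876/2 = -42058 - 1*(-39690) = -42058 + 39690 = -2368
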